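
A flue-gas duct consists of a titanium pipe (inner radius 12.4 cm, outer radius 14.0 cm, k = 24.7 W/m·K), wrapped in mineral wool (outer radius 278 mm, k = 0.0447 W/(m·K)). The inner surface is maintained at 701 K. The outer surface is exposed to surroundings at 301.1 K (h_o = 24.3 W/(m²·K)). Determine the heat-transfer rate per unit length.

Q' = 162 W/m

Resistance network (inner→outer):
  R'_titanium = ln(0.140/0.124)/(2πk) = 0.1214/(2π·24.7) = 7.820×10^-4 m·K/W
  R'_mineral wool = ln(0.278/0.140)/(2πk) = 0.6860/(2π·0.0447) = 2.442 m·K/W
  R'_conv,out = 1/(2πr h) = 1/(2π·0.278·24.3) = 0.02356 m·K/W
ΣR = 7.820×10^-4 + 2.442 + 0.02356 = 2.466 m·K/W
Q' = ΔT/ΣR = (701 K − 301.1 K)/2.466 = 162 W/m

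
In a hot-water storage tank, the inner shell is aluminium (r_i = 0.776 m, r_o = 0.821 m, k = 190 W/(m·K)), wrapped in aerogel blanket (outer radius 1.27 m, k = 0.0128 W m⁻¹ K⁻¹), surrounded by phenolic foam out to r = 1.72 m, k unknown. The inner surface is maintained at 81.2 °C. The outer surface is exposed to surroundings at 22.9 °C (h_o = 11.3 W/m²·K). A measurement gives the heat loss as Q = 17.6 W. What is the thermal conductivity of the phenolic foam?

ΣR = ΔT/Q = |81.2 − 22.9|/17.6 = 3.312 K/W
Known resistances:
  R_aluminium = (1/0.776 − 1/0.821)/(4πk) = 0.07063/(4π·190) = 2.958×10^-5 K/W
  R_aerogel blanket = (1/0.821 − 1/1.27)/(4πk) = 0.4306/(4π·0.0128) = 2.677 K/W
  R_conv,out = 1/(4πr²h) = 1/(4π·1.72²·11.3) = 0.002380 K/W
R_phenolic foam = ΣR − ΣR_known = 3.312 − 2.679 = 0.6330 K/W
(1/r₁−1/r₂)/(4πk) = 0.6330 ⇒ k = 0.2060/(4π·0.6330) = 0.0259 W/m·K

k = 0.0259 W/m·K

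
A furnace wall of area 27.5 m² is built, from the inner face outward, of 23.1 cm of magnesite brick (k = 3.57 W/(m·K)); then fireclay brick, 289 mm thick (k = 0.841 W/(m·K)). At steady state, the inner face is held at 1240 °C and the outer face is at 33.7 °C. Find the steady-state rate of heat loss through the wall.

Resistance network (inner→outer):
  R_magnesite brick = L/(kA) = 0.231/(3.57·27.5) = 0.002353 K/W
  R_fireclay brick = L/(kA) = 0.289/(0.841·27.5) = 0.01250 K/W
ΣR = 0.002353 + 0.01250 = 0.01485 K/W
Q = ΔT/ΣR = (1240 °C − 33.7 °C)/0.01485 = 81200 W

Q = 81200 W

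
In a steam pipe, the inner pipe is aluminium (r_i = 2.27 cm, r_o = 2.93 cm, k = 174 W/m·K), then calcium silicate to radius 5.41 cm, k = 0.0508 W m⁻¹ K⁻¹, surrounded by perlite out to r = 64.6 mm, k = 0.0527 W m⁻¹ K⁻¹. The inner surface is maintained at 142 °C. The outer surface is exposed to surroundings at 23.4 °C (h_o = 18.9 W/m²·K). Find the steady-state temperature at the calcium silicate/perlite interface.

T = 53.9 °C

Treat each layer as a resistance in series:
  R'_aluminium = ln(0.0293/0.0227)/(2πk) = 0.2552/(2π·174) = 2.334×10^-4 m·K/W
  R'_calcium silicate = ln(0.0541/0.0293)/(2πk) = 0.6132/(2π·0.0508) = 1.921 m·K/W
  R'_perlite = ln(0.0646/0.0541)/(2πk) = 0.1774/(2π·0.0527) = 0.5357 m·K/W
  R'_conv,out = 1/(2πr h) = 1/(2π·0.0646·18.9) = 0.1304 m·K/W
ΣR = 2.334×10^-4 + 1.921 + 0.5357 + 0.1304 = 2.587 m·K/W
Q' = ΔT/ΣR = (142 °C − 23.4 °C)/2.587 = 45.84 W/m
From the inner boundary to the calcium silicate/perlite interface, ΣR_partial = 1.921 m·K/W.
T_interface = T_in − Q'·ΣR_partial = 142 °C − (45.84)(1.921) = 53.9 °C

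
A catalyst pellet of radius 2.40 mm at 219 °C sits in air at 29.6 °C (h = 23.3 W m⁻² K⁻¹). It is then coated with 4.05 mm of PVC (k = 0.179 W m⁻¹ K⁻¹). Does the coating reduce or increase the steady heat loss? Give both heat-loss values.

Critical radius for a sphere: r_cr = 2k/h = 0.0154 m = 1.54 cm.
Outer radius after coating: r₂ = 0.00240 + 0.00405 = 0.00645 m.
Since r₁ < r_cr and r₂ ≤ r_cr, the coating moves toward the maximum at r_cr — heat loss rises.
Bare: R = 1/(4πr₁²h) = 592.9 K/W; Q = 189.4/592.9 = 0.319 W.
Coated: R = R_cond + R_conv = 198.4 K/W; Q = 189.4/198.4 = 0.955 W.

increases: 0.319 → 0.955 W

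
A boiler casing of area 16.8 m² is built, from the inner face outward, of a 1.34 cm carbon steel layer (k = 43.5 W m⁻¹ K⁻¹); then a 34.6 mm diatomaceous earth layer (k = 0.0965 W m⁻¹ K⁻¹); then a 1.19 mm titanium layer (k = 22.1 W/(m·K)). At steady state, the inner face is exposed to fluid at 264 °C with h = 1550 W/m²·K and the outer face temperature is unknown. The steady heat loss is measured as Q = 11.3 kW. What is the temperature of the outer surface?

Sum the resistances:
  R_conv,in = 1/(hA) = 1/(1550·16.8) = 3.840×10^-5 K/W
  R_carbon steel = L/(kA) = 0.0134/(43.5·16.8) = 1.834×10^-5 K/W
  R_diatomaceous earth = L/(kA) = 0.0346/(0.0965·16.8) = 0.02134 K/W
  R_titanium = L/(kA) = 0.00119/(22.1·16.8) = 3.205×10^-6 K/W
ΣR = 0.02140 K/W
ΔT = Q·ΣR = 11300 × 0.02140 = 241.8 K
Heat flows outward, so T_out = T_in − ΔT = 264 − 241.8 = 22.2 °C

T_out = 22.2 °C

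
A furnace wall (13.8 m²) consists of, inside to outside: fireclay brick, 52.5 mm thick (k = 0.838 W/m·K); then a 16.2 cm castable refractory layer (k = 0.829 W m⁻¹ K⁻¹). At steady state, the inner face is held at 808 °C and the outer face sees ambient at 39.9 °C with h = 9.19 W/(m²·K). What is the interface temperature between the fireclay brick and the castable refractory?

Treat each layer as a resistance in series:
  R_fireclay brick = L/(kA) = 0.0525/(0.838·13.8) = 0.004540 K/W
  R_castable refractory = L/(kA) = 0.162/(0.829·13.8) = 0.01416 K/W
  R_conv,out = 1/(hA) = 1/(9.19·13.8) = 0.007885 K/W
ΣR = 0.004540 + 0.01416 + 0.007885 = 0.02659 K/W
Q = ΔT/ΣR = (808 °C − 39.9 °C)/0.02659 = 28890 W
From the inner boundary to the fireclay brick/castable refractory interface, ΣR_partial = 0.004540 K/W.
T_interface = T_in − Q·ΣR_partial = 808 °C − (28890)(0.004540) = 677 °C

T = 677 °C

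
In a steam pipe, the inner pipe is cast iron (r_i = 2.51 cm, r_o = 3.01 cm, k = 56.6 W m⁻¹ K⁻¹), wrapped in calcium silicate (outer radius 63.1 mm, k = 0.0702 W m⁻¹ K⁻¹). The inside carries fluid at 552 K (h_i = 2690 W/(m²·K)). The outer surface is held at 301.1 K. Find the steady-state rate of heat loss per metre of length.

Resistance network (inner→outer):
  R'_conv,in = 1/(2πr h) = 1/(2π·0.0251·2690) = 0.002357 m·K/W
  R'_cast iron = ln(0.0301/0.0251)/(2πk) = 0.1817/(2π·56.6) = 5.108×10^-4 m·K/W
  R'_calcium silicate = ln(0.0631/0.0301)/(2πk) = 0.7402/(2π·0.0702) = 1.678 m·K/W
ΣR = 0.002357 + 5.108×10^-4 + 1.678 = 1.681 m·K/W
Q' = ΔT/ΣR = (552 K − 301.1 K)/1.681 = 149 W/m

Q' = 149 W/m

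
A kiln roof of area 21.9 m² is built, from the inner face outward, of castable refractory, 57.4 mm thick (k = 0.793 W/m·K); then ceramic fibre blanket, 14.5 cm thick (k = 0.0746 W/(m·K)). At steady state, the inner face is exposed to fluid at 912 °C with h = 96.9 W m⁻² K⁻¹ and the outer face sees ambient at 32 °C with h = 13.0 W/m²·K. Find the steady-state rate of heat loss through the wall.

Resistance network (inner→outer):
  R_conv,in = 1/(hA) = 1/(96.9·21.9) = 4.712×10^-4 K/W
  R_castable refractory = L/(kA) = 0.0574/(0.793·21.9) = 0.003305 K/W
  R_ceramic fibre blanket = L/(kA) = 0.145/(0.0746·21.9) = 0.08875 K/W
  R_conv,out = 1/(hA) = 1/(13.0·21.9) = 0.003512 K/W
ΣR = 4.712×10^-4 + 0.003305 + 0.08875 + 0.003512 = 0.09604 K/W
Q = ΔT/ΣR = (912 °C − 32 °C)/0.09604 = 9160 W

Q = 9.16 kW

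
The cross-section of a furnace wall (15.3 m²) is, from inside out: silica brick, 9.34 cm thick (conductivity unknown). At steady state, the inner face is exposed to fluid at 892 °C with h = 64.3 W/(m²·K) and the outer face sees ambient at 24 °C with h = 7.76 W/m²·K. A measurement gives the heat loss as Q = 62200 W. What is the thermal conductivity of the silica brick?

k = 1.35 W/m·K

ΣR = ΔT/Q = |892 − 24|/62200 = 0.01395 K/W
Known resistances:
  R_conv,in = 1/(hA) = 1/(64.3·15.3) = 0.001016 K/W
  R_conv,out = 1/(hA) = 1/(7.76·15.3) = 0.008423 K/W
R_silica brick = ΣR − ΣR_known = 0.01395 − 0.009439 = 0.004511 K/W
L/(kA) = 0.004511 ⇒ k = 0.0934/(0.004511·15.3) = 1.35 W/m·K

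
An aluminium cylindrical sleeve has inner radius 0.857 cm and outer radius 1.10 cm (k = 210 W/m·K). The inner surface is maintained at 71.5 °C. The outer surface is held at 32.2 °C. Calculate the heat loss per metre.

Q' = 2.08×10^5 W/m

Q' = 2πk·ΔT/ln(r₂/r₁) = 2π × 210 × 39.3 / ln(0.0110/0.00857) = 2.08×10^5 W/m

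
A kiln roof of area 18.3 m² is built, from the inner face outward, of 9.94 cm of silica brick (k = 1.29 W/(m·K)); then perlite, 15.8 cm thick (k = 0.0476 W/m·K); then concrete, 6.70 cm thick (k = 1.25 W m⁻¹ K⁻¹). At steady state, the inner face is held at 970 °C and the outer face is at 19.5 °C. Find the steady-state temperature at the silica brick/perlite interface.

Series thermal resistances, inner to outer:
  R_silica brick = L/(kA) = 0.0994/(1.29·18.3) = 0.004211 K/W
  R_perlite = L/(kA) = 0.158/(0.0476·18.3) = 0.1814 K/W
  R_concrete = L/(kA) = 0.0670/(1.25·18.3) = 0.002929 K/W
ΣR = 0.004211 + 0.1814 + 0.002929 = 0.1885 K/W
Q = ΔT/ΣR = (970 °C − 19.5 °C)/0.1885 = 5042 W
From the inner boundary to the silica brick/perlite interface, ΣR_partial = 0.004211 K/W.
T_interface = T_in − Q·ΣR_partial = 970 °C − (5042)(0.004211) = 949 °C

T = 949 °C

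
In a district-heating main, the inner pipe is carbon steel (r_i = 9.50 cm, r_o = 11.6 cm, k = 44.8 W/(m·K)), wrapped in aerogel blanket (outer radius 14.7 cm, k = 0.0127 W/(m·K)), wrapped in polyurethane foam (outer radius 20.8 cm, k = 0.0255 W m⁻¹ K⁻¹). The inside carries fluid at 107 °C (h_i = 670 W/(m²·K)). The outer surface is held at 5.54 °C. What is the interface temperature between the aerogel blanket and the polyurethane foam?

Treat each layer as a resistance in series:
  R'_conv,in = 1/(2πr h) = 1/(2π·0.0950·670) = 0.002500 m·K/W
  R'_carbon steel = ln(0.116/0.0950)/(2πk) = 0.1997/(2π·44.8) = 7.095×10^-4 m·K/W
  R'_aerogel blanket = ln(0.147/0.116)/(2πk) = 0.2368/(2π·0.0127) = 2.968 m·K/W
  R'_polyurethane foam = ln(0.208/0.147)/(2πk) = 0.3471/(2π·0.0255) = 2.166 m·K/W
ΣR = 0.002500 + 7.095×10^-4 + 2.968 + 2.166 = 5.137 m·K/W
Q' = ΔT/ΣR = (107 °C − 5.54 °C)/5.137 = 19.75 W/m
From the inner boundary to the aerogel blanket/polyurethane foam interface, ΣR_partial = 2.971 m·K/W.
T_interface = T_in − Q'·ΣR_partial = 107 °C − (19.75)(2.971) = 48.3 °C

T = 48.3 °C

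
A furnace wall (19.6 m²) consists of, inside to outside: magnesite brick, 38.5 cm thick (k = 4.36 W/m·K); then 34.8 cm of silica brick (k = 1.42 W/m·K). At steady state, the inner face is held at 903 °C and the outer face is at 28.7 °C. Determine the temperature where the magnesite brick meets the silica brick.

T = 671 °C

Treat each layer as a resistance in series:
  R_magnesite brick = L/(kA) = 0.385/(4.36·19.6) = 0.004505 K/W
  R_silica brick = L/(kA) = 0.348/(1.42·19.6) = 0.01250 K/W
ΣR = 0.004505 + 0.01250 = 0.01700 K/W
Q = ΔT/ΣR = (903 °C − 28.7 °C)/0.01700 = 51430 W
From the inner boundary to the magnesite brick/silica brick interface, ΣR_partial = 0.004505 K/W.
T_interface = T_in − Q·ΣR_partial = 903 °C − (51430)(0.004505) = 671 °C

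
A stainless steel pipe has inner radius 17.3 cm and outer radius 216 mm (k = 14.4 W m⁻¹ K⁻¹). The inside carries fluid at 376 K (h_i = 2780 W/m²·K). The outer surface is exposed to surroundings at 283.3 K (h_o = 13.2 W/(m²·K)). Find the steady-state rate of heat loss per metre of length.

Resistance network (inner→outer):
  R'_conv,in = 1/(2πr h) = 1/(2π·0.173·2780) = 3.309×10^-4 m·K/W
  R'_stainless steel = ln(0.216/0.173)/(2πk) = 0.2220/(2π·14.4) = 0.002453 m·K/W
  R'_conv,out = 1/(2πr h) = 1/(2π·0.216·13.2) = 0.05582 m·K/W
ΣR = 3.309×10^-4 + 0.002453 + 0.05582 = 0.05860 m·K/W
Q' = ΔT/ΣR = (376 K − 283.3 K)/0.05860 = 1580 W/m

Q' = 1580 W/m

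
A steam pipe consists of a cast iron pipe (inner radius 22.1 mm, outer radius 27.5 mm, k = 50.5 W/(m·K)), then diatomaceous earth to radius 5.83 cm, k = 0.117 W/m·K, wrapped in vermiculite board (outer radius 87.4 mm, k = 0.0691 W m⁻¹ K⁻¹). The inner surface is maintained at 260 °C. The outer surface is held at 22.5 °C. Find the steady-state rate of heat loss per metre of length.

Q' = 121 W/m

Resistance network (inner→outer):
  R'_cast iron = ln(0.0275/0.0221)/(2πk) = 0.2186/(2π·50.5) = 6.890×10^-4 m·K/W
  R'_diatomaceous earth = ln(0.0583/0.0275)/(2πk) = 0.7514/(2π·0.117) = 1.022 m·K/W
  R'_vermiculite board = ln(0.0874/0.0583)/(2πk) = 0.4049/(2π·0.0691) = 0.9326 m·K/W
ΣR = 6.890×10^-4 + 1.022 + 0.9326 = 1.955 m·K/W
Q' = ΔT/ΣR = (260 °C − 22.5 °C)/1.955 = 121 W/m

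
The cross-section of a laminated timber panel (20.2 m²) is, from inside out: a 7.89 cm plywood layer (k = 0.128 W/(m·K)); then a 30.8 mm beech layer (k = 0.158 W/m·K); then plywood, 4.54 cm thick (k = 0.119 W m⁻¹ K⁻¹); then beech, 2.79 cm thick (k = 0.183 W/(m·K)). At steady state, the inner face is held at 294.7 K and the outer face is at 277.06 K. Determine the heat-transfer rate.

Treat each layer as a resistance in series:
  R_plywood = L/(kA) = 0.0789/(0.128·20.2) = 0.03052 K/W
  R_beech = L/(kA) = 0.0308/(0.158·20.2) = 0.009650 K/W
  R_plywood = L/(kA) = 0.0454/(0.119·20.2) = 0.01889 K/W
  R_beech = L/(kA) = 0.0279/(0.183·20.2) = 0.007547 K/W
ΣR = 0.03052 + 0.009650 + 0.01889 + 0.007547 = 0.06661 K/W
Q = ΔT/ΣR = (294.7 K − 277.06 K)/0.06661 = 265 W

Q = 265 W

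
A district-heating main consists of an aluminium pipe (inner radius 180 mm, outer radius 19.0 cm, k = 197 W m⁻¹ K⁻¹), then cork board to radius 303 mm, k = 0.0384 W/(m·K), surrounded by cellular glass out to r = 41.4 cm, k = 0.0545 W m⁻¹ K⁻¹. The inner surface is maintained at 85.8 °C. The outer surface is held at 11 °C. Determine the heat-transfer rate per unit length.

Series thermal resistances, inner to outer:
  R'_aluminium = ln(0.190/0.180)/(2πk) = 0.05407/(2π·197) = 4.368×10^-5 m·K/W
  R'_cork board = ln(0.303/0.190)/(2πk) = 0.4667/(2π·0.0384) = 1.934 m·K/W
  R'_cellular glass = ln(0.414/0.303)/(2πk) = 0.3121/(2π·0.0545) = 0.9115 m·K/W
ΣR = 4.368×10^-5 + 1.934 + 0.9115 = 2.846 m·K/W
Q' = ΔT/ΣR = (85.8 °C − 11 °C)/2.846 = 26.3 W/m

Q' = 26.3 W/m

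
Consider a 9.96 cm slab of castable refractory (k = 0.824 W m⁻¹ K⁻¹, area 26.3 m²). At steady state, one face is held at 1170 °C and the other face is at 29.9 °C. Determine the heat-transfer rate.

Q = 2.48×10^5 W

Q = kA·ΔT/L = 0.824 × 26.3 × |1170 °C − 29.9 °C| / 0.0996 = 2.48×10^5 W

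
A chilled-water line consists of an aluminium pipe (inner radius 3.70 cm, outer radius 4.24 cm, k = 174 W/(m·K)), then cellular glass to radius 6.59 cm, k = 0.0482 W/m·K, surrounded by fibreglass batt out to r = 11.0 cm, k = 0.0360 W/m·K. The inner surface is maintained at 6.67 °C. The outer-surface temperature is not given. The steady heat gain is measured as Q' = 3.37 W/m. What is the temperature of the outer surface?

Sum the resistances:
  R'_aluminium = ln(0.0424/0.0370)/(2πk) = 0.1362/(2π·174) = 1.246×10^-4 m·K/W
  R'_cellular glass = ln(0.0659/0.0424)/(2πk) = 0.4410/(2π·0.0482) = 1.456 m·K/W
  R'_fibreglass batt = ln(0.110/0.0659)/(2πk) = 0.5123/(2π·0.0360) = 2.265 m·K/W
ΣR = 3.721 m·K/W
ΔT = Q'·ΣR = 3.37 × 3.721 = 12.54 K
Heat flows inward, so T_out = T_in + ΔT = 6.67 + 12.54 = 19.2 °C

T_out = 19.2 °C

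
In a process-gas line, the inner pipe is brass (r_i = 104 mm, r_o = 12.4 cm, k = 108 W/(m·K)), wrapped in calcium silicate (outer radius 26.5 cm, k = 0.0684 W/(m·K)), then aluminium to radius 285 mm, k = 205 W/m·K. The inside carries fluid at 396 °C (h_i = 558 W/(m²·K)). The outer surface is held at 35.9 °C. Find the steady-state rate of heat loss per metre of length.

Series thermal resistances, inner to outer:
  R'_conv,in = 1/(2πr h) = 1/(2π·0.104·558) = 0.002743 m·K/W
  R'_brass = ln(0.124/0.104)/(2πk) = 0.1759/(2π·108) = 2.592×10^-4 m·K/W
  R'_calcium silicate = ln(0.265/0.124)/(2πk) = 0.7594/(2π·0.0684) = 1.767 m·K/W
  R'_aluminium = ln(0.285/0.265)/(2πk) = 0.07276/(2π·205) = 5.649×10^-5 m·K/W
ΣR = 0.002743 + 2.592×10^-4 + 1.767 + 5.649×10^-5 = 1.770 m·K/W
Q' = ΔT/ΣR = (396 °C − 35.9 °C)/1.770 = 203 W/m

Q' = 203 W/m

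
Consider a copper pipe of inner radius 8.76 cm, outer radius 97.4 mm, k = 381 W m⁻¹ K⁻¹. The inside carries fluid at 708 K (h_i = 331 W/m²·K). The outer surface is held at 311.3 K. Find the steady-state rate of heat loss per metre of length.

Q' = 71.7 kW/m

Series thermal resistances, inner to outer:
  R'_conv,in = 1/(2πr h) = 1/(2π·0.0876·331) = 0.005489 m·K/W
  R'_copper = ln(0.0974/0.0876)/(2πk) = 0.1060/(2π·381) = 4.430×10^-5 m·K/W
ΣR = 0.005489 + 4.430×10^-5 = 0.005533 m·K/W
Q' = ΔT/ΣR = (708 K − 311.3 K)/0.005533 = 71700 W/m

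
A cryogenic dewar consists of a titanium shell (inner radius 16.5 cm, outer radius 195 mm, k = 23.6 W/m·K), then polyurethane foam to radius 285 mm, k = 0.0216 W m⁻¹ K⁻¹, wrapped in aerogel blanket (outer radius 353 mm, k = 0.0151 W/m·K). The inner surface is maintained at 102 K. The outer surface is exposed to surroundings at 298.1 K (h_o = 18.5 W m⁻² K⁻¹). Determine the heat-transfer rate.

Resistance network (inner→outer):
  R_titanium = (1/0.165 − 1/0.195)/(4πk) = 0.9324/(4π·23.6) = 0.003144 K/W
  R_polyurethane foam = (1/0.195 − 1/0.285)/(4πk) = 1.619/(4π·0.0216) = 5.966 K/W
  R_aerogel blanket = (1/0.285 − 1/0.353)/(4πk) = 0.6759/(4π·0.0151) = 3.562 K/W
  R_conv,out = 1/(4πr²h) = 1/(4π·0.353²·18.5) = 0.03452 K/W
ΣR = 0.003144 + 5.966 + 3.562 + 0.03452 = 9.566 K/W
Q = ΔT/ΣR = (102 K − 298.1 K)/9.566 = -20.5 W
(Negative Q ⇒ heat flows inward; heat gain = 20.5 W.)

Q = 20.5 W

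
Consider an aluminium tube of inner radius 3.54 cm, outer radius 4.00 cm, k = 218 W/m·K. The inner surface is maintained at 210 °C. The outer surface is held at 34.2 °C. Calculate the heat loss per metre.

Q' = 2πk·ΔT/ln(r₂/r₁) = 2π × 218 × 175.8 / ln(0.0400/0.0354) = 1.97×10^6 W/m

Q' = 1.97×10^6 W/m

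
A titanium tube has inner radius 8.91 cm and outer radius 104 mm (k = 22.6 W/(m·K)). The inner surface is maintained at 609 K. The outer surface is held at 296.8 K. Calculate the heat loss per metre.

Q' = 2πk·ΔT/ln(r₂/r₁) = 2π × 22.6 × 312.2 / ln(0.104/0.0891) = 2.87×10^5 W/m

Q' = 2.87×10^5 W/m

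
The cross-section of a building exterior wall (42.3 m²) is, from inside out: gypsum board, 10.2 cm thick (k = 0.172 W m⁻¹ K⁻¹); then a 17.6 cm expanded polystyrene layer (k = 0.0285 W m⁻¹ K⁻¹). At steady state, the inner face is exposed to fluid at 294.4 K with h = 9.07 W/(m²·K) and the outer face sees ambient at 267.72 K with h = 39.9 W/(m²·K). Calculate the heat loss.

Q = 163 W

Treat each layer as a resistance in series:
  R_conv,in = 1/(hA) = 1/(9.07·42.3) = 0.002606 K/W
  R_gypsum board = L/(kA) = 0.102/(0.172·42.3) = 0.01402 K/W
  R_expanded polystyrene = L/(kA) = 0.176/(0.0285·42.3) = 0.1460 K/W
  R_conv,out = 1/(hA) = 1/(39.9·42.3) = 5.925×10^-4 K/W
ΣR = 0.002606 + 0.01402 + 0.1460 + 5.925×10^-4 = 0.1632 K/W
Q = ΔT/ΣR = (294.4 K − 267.72 K)/0.1632 = 163 W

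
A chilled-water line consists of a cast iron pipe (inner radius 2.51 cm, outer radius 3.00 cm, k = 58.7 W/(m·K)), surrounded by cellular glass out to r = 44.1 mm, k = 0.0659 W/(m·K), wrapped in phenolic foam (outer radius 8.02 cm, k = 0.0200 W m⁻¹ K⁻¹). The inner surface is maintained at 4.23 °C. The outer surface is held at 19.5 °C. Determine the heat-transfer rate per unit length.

Q' = 2.68 W/m

Series thermal resistances, inner to outer:
  R'_cast iron = ln(0.0300/0.0251)/(2πk) = 0.1783/(2π·58.7) = 4.835×10^-4 m·K/W
  R'_cellular glass = ln(0.0441/0.0300)/(2πk) = 0.3853/(2π·0.0659) = 0.9304 m·K/W
  R'_phenolic foam = ln(0.0802/0.0441)/(2πk) = 0.5981/(2π·0.0200) = 4.759 m·K/W
ΣR = 4.835×10^-4 + 0.9304 + 4.759 = 5.690 m·K/W
Q' = ΔT/ΣR = (4.23 °C − 19.5 °C)/5.690 = -2.68 W/m
(Negative Q' ⇒ heat flows inward; heat gain = 2.68 W/m.)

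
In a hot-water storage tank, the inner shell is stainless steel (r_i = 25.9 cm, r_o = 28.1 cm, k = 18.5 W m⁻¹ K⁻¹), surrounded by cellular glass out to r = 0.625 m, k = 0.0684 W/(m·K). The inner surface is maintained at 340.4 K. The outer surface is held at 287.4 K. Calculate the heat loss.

Q = 23.2 W

Series thermal resistances, inner to outer:
  R_stainless steel = (1/0.259 − 1/0.281)/(4πk) = 0.3023/(4π·18.5) = 0.001300 K/W
  R_cellular glass = (1/0.281 − 1/0.625)/(4πk) = 1.959/(4π·0.0684) = 2.279 K/W
ΣR = 0.001300 + 2.279 = 2.280 K/W
Q = ΔT/ΣR = (340.4 K − 287.4 K)/2.280 = 23.2 W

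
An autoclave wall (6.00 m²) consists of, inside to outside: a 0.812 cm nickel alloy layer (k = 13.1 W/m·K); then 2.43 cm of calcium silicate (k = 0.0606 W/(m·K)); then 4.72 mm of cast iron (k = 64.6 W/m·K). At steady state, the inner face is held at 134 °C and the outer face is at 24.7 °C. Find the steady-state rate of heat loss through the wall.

Series thermal resistances, inner to outer:
  R_nickel alloy = L/(kA) = 0.00812/(13.1·6.00) = 1.033×10^-4 K/W
  R_calcium silicate = L/(kA) = 0.0243/(0.0606·6.00) = 0.06683 K/W
  R_cast iron = L/(kA) = 0.00472/(64.6·6.00) = 1.218×10^-5 K/W
ΣR = 1.033×10^-4 + 0.06683 + 1.218×10^-5 = 0.06695 K/W
Q = ΔT/ΣR = (134 °C − 24.7 °C)/0.06695 = 1630 W

Q = 1630 W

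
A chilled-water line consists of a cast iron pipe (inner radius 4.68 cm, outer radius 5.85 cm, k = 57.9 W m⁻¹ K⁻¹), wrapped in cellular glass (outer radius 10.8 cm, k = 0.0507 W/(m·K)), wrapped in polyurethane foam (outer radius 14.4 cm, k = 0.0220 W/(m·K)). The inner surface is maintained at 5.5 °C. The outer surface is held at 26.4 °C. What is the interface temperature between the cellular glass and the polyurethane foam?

Resistance network (inner→outer):
  R'_cast iron = ln(0.0585/0.0468)/(2πk) = 0.2231/(2π·57.9) = 6.134×10^-4 m·K/W
  R'_cellular glass = ln(0.108/0.0585)/(2πk) = 0.6131/(2π·0.0507) = 1.925 m·K/W
  R'_polyurethane foam = ln(0.144/0.108)/(2πk) = 0.2877/(2π·0.0220) = 2.081 m·K/W
ΣR = 6.134×10^-4 + 1.925 + 2.081 = 4.007 m·K/W
Q' = ΔT/ΣR = (5.5 °C − 26.4 °C)/4.007 = -5.216 W/m
From the inner boundary to the cellular glass/polyurethane foam interface, ΣR_partial = 1.926 m·K/W.
T_interface = T_in − Q'·ΣR_partial = 5.5 °C − (-5.216)(1.926) = 15.5 °C

T = 15.5 °C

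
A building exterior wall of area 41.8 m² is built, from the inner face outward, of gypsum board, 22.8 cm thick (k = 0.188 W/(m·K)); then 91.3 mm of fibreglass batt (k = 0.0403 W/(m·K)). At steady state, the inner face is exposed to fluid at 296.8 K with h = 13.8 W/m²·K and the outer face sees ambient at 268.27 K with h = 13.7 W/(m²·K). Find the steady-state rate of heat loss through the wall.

Series thermal resistances, inner to outer:
  R_conv,in = 1/(hA) = 1/(13.8·41.8) = 0.001734 K/W
  R_gypsum board = L/(kA) = 0.228/(0.188·41.8) = 0.02901 K/W
  R_fibreglass batt = L/(kA) = 0.0913/(0.0403·41.8) = 0.05420 K/W
  R_conv,out = 1/(hA) = 1/(13.7·41.8) = 0.001746 K/W
ΣR = 0.001734 + 0.02901 + 0.05420 + 0.001746 = 0.08669 K/W
Q = ΔT/ΣR = (296.8 K − 268.27 K)/0.08669 = 329 W

Q = 329 W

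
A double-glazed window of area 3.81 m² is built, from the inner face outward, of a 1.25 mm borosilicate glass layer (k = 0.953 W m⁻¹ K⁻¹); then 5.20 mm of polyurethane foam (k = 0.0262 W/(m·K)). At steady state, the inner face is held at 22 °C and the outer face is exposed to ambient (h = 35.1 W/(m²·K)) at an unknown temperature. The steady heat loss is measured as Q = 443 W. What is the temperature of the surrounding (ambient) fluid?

T_out = -4.54 °C

Sum the resistances:
  R_borosilicate glass = L/(kA) = 0.00125/(0.953·3.81) = 3.443×10^-4 K/W
  R_polyurethane foam = L/(kA) = 0.00520/(0.0262·3.81) = 0.05209 K/W
  R_conv,out = 1/(hA) = 1/(35.1·3.81) = 0.007478 K/W
ΣR = 0.05991 K/W
ΔT = Q·ΣR = 443 × 0.05991 = 26.54 K
Heat flows outward, so T_out = T_in − ΔT = 22 − 26.54 = -4.54 °C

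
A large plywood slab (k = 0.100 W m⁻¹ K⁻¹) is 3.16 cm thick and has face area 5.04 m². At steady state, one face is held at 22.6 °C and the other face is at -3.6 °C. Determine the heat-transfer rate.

Q = kA·ΔT/L = 0.100 × 5.04 × |22.6 °C − -3.6 °C| / 0.0316 = 418 W

Q = 418 W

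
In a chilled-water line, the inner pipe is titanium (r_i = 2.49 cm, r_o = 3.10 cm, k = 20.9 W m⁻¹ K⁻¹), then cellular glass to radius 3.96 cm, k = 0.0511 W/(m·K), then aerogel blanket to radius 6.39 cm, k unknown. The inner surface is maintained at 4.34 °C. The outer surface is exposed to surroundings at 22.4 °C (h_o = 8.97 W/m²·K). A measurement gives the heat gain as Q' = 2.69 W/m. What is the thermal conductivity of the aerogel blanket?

k = 0.0134 W/m·K

ΣR = ΔT/Q' = |4.34 − 22.4|/2.69 = 6.714 m·K/W
Known resistances:
  R'_titanium = ln(0.0310/0.0249)/(2πk) = 0.2191/(2π·20.9) = 0.001669 m·K/W
  R'_cellular glass = ln(0.0396/0.0310)/(2πk) = 0.2448/(2π·0.0511) = 0.7626 m·K/W
  R'_conv,out = 1/(2πr h) = 1/(2π·0.0639·8.97) = 0.2777 m·K/W
R_aerogel blanket = ΣR − ΣR_known = 6.714 − 1.042 = 5.672 m·K/W
ln(r₂/r₁)/(2πk) = 5.672 ⇒ k = 0.4785/(2π·5.672) = 0.0134 W/m·K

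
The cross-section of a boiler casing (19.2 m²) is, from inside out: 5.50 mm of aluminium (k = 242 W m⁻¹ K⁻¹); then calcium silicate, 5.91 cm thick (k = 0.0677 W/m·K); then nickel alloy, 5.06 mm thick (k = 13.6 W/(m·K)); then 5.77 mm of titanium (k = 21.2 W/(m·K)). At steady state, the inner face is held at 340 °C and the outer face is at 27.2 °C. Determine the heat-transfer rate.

Series thermal resistances, inner to outer:
  R_aluminium = L/(kA) = 0.00550/(242·19.2) = 1.184×10^-6 K/W
  R_calcium silicate = L/(kA) = 0.0591/(0.0677·19.2) = 0.04547 K/W
  R_nickel alloy = L/(kA) = 0.00506/(13.6·19.2) = 1.938×10^-5 K/W
  R_titanium = L/(kA) = 0.00577/(21.2·19.2) = 1.418×10^-5 K/W
ΣR = 1.184×10^-6 + 0.04547 + 1.938×10^-5 + 1.418×10^-5 = 0.04550 K/W
Q = ΔT/ΣR = (340 °C − 27.2 °C)/0.04550 = 6870 W

Q = 6.87 kW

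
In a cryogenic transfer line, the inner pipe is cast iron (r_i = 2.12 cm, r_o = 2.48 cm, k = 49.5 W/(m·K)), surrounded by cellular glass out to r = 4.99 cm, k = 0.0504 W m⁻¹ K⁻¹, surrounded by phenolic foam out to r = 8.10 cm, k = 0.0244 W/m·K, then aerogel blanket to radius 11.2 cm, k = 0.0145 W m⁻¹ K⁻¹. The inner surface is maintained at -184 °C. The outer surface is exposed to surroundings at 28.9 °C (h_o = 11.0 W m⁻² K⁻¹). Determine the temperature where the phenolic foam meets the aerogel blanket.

T = -57.8 °C

Series thermal resistances, inner to outer:
  R'_cast iron = ln(0.0248/0.0212)/(2πk) = 0.1568/(2π·49.5) = 5.043×10^-4 m·K/W
  R'_cellular glass = ln(0.0499/0.0248)/(2πk) = 0.6992/(2π·0.0504) = 2.208 m·K/W
  R'_phenolic foam = ln(0.0810/0.0499)/(2πk) = 0.4844/(2π·0.0244) = 3.160 m·K/W
  R'_aerogel blanket = ln(0.112/0.0810)/(2πk) = 0.3240/(2π·0.0145) = 3.557 m·K/W
  R'_conv,out = 1/(2πr h) = 1/(2π·0.112·11.0) = 0.1292 m·K/W
ΣR = 5.043×10^-4 + 2.208 + 3.160 + 3.557 + 0.1292 = 9.055 m·K/W
Q' = ΔT/ΣR = (-184 °C − 28.9 °C)/9.055 = -23.51 W/m
From the inner boundary to the phenolic foam/aerogel blanket interface, ΣR_partial = 5.369 m·K/W.
T_interface = T_in − Q'·ΣR_partial = -184 °C − (-23.51)(5.369) = -57.8 °C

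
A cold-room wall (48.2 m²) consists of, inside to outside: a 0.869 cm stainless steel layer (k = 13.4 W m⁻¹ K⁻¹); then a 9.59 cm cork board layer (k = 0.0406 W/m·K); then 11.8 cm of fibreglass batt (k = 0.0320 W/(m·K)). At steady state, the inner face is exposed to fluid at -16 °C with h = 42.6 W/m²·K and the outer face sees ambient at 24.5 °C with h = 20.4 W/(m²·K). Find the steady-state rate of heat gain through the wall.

Q = 319 W

Resistance network (inner→outer):
  R_conv,in = 1/(hA) = 1/(42.6·48.2) = 4.870×10^-4 K/W
  R_stainless steel = L/(kA) = 0.00869/(13.4·48.2) = 1.345×10^-5 K/W
  R_cork board = L/(kA) = 0.0959/(0.0406·48.2) = 0.04901 K/W
  R_fibreglass batt = L/(kA) = 0.118/(0.0320·48.2) = 0.07650 K/W
  R_conv,out = 1/(hA) = 1/(20.4·48.2) = 0.001017 K/W
ΣR = 4.870×10^-4 + 1.345×10^-5 + 0.04901 + 0.07650 + 0.001017 = 0.1270 K/W
Q = ΔT/ΣR = (-16 °C − 24.5 °C)/0.1270 = -319 W
(Negative Q ⇒ heat flows inward; heat gain = 319 W.)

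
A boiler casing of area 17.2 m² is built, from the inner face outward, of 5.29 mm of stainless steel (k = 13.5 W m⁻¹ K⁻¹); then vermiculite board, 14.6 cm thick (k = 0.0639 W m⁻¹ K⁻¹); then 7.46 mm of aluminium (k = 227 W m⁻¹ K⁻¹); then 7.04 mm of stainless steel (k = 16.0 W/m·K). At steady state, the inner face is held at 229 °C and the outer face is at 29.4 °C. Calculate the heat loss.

Series thermal resistances, inner to outer:
  R_stainless steel = L/(kA) = 0.00529/(13.5·17.2) = 2.278×10^-5 K/W
  R_vermiculite board = L/(kA) = 0.146/(0.0639·17.2) = 0.1328 K/W
  R_aluminium = L/(kA) = 0.00746/(227·17.2) = 1.911×10^-6 K/W
  R_stainless steel = L/(kA) = 0.00704/(16.0·17.2) = 2.558×10^-5 K/W
ΣR = 2.278×10^-5 + 0.1328 + 1.911×10^-6 + 2.558×10^-5 = 0.1329 K/W
Q = ΔT/ΣR = (229 °C − 29.4 °C)/0.1329 = 1500 W

Q = 1500 W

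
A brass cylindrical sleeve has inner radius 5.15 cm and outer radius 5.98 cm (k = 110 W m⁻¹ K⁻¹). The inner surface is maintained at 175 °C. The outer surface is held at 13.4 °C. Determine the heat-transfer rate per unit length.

Q' = 2πk·ΔT/ln(r₂/r₁) = 2π × 110 × 161.6 / ln(0.0598/0.0515) = 7.47×10^5 W/m

Q' = 747 kW/m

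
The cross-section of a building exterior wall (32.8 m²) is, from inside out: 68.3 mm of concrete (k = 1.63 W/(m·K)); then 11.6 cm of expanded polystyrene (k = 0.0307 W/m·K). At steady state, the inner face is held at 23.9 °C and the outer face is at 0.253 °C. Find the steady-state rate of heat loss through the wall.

Treat each layer as a resistance in series:
  R_concrete = L/(kA) = 0.0683/(1.63·32.8) = 0.001277 K/W
  R_expanded polystyrene = L/(kA) = 0.116/(0.0307·32.8) = 0.1152 K/W
ΣR = 0.001277 + 0.1152 = 0.1165 K/W
Q = ΔT/ΣR = (23.9 °C − 0.253 °C)/0.1165 = 203 W

Q = 203 W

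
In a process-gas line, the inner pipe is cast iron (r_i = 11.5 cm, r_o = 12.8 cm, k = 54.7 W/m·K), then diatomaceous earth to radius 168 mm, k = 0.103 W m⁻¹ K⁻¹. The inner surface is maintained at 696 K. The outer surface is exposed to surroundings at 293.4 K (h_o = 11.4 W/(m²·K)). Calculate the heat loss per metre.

Q' = 799 W/m

Series thermal resistances, inner to outer:
  R'_cast iron = ln(0.128/0.115)/(2πk) = 0.1071/(2π·54.7) = 3.116×10^-4 m·K/W
  R'_diatomaceous earth = ln(0.168/0.128)/(2πk) = 0.2719/(2π·0.103) = 0.4202 m·K/W
  R'_conv,out = 1/(2πr h) = 1/(2π·0.168·11.4) = 0.08310 m·K/W
ΣR = 3.116×10^-4 + 0.4202 + 0.08310 = 0.5036 m·K/W
Q' = ΔT/ΣR = (696 K − 293.4 K)/0.5036 = 799 W/m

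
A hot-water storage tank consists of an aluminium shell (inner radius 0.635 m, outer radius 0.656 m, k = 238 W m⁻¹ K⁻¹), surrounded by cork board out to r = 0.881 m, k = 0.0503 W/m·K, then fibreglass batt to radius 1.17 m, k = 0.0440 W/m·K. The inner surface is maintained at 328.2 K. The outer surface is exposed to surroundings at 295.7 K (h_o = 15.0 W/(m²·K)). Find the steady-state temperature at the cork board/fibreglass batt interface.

T = 310.4 K

Resistance network (inner→outer):
  R_aluminium = (1/0.635 − 1/0.656)/(4πk) = 0.05041/(4π·238) = 1.686×10^-5 K/W
  R_cork board = (1/0.656 − 1/0.881)/(4πk) = 0.3893/(4π·0.0503) = 0.6159 K/W
  R_fibreglass batt = (1/0.881 − 1/1.17)/(4πk) = 0.2804/(4π·0.0440) = 0.5071 K/W
  R_conv,out = 1/(4πr²h) = 1/(4π·1.17²·15.0) = 0.003875 K/W
ΣR = 1.686×10^-5 + 0.6159 + 0.5071 + 0.003875 = 1.127 K/W
Q = ΔT/ΣR = (328.2 K − 295.7 K)/1.127 = 28.84 W
From the inner boundary to the cork board/fibreglass batt interface, ΣR_partial = 0.6159 K/W.
T_interface = T_in − Q·ΣR_partial = 328.2 K − (28.84)(0.6159) = 310.4 K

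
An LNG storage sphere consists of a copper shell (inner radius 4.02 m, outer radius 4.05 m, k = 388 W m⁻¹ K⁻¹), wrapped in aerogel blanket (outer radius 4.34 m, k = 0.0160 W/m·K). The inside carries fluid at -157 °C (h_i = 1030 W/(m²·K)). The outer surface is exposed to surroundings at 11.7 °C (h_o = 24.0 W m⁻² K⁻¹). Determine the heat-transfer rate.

Treat each layer as a resistance in series:
  R_conv,in = 1/(4πr²h) = 1/(4π·4.02²·1030) = 4.781×10^-6 K/W
  R_copper = (1/4.02 − 1/4.05)/(4πk) = 0.001843/(4π·388) = 3.779×10^-7 K/W
  R_aerogel blanket = (1/4.05 − 1/4.34)/(4πk) = 0.01650/(4π·0.0160) = 0.08206 K/W
  R_conv,out = 1/(4πr²h) = 1/(4π·4.34²·24.0) = 1.760×10^-4 K/W
ΣR = 4.781×10^-6 + 3.779×10^-7 + 0.08206 + 1.760×10^-4 = 0.08224 K/W
Q = ΔT/ΣR = (-157 °C − 11.7 °C)/0.08224 = -2050 W
(Negative Q ⇒ heat flows inward; heat gain = 2050 W.)

Q = 2050 W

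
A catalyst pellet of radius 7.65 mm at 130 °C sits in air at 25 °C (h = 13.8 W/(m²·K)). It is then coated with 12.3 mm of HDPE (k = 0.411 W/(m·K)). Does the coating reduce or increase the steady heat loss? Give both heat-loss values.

increases: 1.07 → 3.49 W

Critical radius for a sphere: r_cr = 2k/h = 0.0596 m = 5.96 cm.
Outer radius after coating: r₂ = 0.00765 + 0.0123 = 0.01995 m.
Since r₁ < r_cr and r₂ ≤ r_cr, the coating moves toward the maximum at r_cr — heat loss rises.
Bare: R = 1/(4πr₁²h) = 98.53 K/W; Q = 105/98.53 = 1.07 W.
Coated: R = R_cond + R_conv = 30.09 K/W; Q = 105/30.09 = 3.49 W.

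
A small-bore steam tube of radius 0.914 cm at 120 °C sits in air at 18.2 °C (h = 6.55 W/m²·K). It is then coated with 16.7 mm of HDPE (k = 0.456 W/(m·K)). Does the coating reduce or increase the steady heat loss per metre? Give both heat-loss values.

increases: 38.3 → 78.1 W/m

Critical radius for a cylinder: r_cr = k/h = 0.0696 m = 6.96 cm.
Outer radius after coating: r₂ = 0.00914 + 0.0167 = 0.02584 m.
Since r₁ < r_cr and r₂ ≤ r_cr, the coating moves toward the maximum at r_cr — heat loss rises.
Bare: R = 1/(2πr₁h) = 2.658 m·K/W; Q = 101.8/2.658 = 38.3 W/m.
Coated: R = R_cond + R_conv = 1.303 m·K/W; Q = 101.8/1.303 = 78.1 W/m.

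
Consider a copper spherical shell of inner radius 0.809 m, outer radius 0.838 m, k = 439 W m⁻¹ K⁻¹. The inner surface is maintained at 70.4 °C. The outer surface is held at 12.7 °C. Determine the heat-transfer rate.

Q = 4πk·ΔT/(1/r₁ − 1/r₂) = 4π × 439 × 57.7 / (1/0.809 − 1/0.838) = 7.44×10^6 W

Q = 7440 kW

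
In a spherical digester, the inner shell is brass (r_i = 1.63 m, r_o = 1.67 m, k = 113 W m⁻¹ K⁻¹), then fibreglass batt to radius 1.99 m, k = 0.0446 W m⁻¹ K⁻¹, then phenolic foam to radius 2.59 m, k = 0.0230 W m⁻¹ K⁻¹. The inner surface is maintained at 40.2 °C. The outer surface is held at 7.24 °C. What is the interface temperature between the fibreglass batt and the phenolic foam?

Treat each layer as a resistance in series:
  R_brass = (1/1.63 − 1/1.67)/(4πk) = 0.01469/(4π·113) = 1.035×10^-5 K/W
  R_fibreglass batt = (1/1.67 − 1/1.99)/(4πk) = 0.09629/(4π·0.0446) = 0.1718 K/W
  R_phenolic foam = (1/1.99 − 1/2.59)/(4πk) = 0.1164/(4π·0.0230) = 0.4028 K/W
ΣR = 1.035×10^-5 + 0.1718 + 0.4028 = 0.5746 K/W
Q = ΔT/ΣR = (40.2 °C − 7.24 °C)/0.5746 = 57.36 W
From the inner boundary to the fibreglass batt/phenolic foam interface, ΣR_partial = 0.1718 K/W.
T_interface = T_in − Q·ΣR_partial = 40.2 °C − (57.36)(0.1718) = 30.3 °C

T = 30.3 °C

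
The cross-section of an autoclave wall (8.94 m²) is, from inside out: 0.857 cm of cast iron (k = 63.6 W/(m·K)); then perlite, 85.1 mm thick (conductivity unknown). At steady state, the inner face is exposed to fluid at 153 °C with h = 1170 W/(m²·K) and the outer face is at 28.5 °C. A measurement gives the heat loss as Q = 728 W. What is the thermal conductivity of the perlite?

ΣR = ΔT/Q = |153 − 28.5|/728 = 0.1710 K/W
Known resistances:
  R_conv,in = 1/(hA) = 1/(1170·8.94) = 9.560×10^-5 K/W
  R_cast iron = L/(kA) = 0.00857/(63.6·8.94) = 1.507×10^-5 K/W
R_perlite = ΣR − ΣR_known = 0.1710 − 1.107×10^-4 = 0.1709 K/W
L/(kA) = 0.1709 ⇒ k = 0.0851/(0.1709·8.94) = 0.0557 W/m·K

k = 0.0557 W/m·K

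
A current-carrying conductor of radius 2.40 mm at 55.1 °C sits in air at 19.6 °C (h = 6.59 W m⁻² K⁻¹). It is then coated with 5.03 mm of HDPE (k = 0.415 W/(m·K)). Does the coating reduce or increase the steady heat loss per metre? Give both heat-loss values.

Critical radius for a cylinder: r_cr = k/h = 0.0630 m = 6.30 cm.
Outer radius after coating: r₂ = 0.00240 + 0.00503 = 0.00743 m.
Since r₁ < r_cr and r₂ ≤ r_cr, the coating moves toward the maximum at r_cr — heat loss rises.
Bare: R = 1/(2πr₁h) = 10.06 m·K/W; Q = 35.5/10.06 = 3.53 W/m.
Coated: R = R_cond + R_conv = 3.684 m·K/W; Q = 35.5/3.684 = 9.64 W/m.

increases: 3.53 → 9.64 W/m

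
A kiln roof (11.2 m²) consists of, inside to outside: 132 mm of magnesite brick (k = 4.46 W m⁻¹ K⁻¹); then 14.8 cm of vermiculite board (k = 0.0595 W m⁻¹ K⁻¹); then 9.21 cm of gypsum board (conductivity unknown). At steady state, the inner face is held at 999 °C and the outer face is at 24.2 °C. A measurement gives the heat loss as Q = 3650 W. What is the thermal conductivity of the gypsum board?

ΣR = ΔT/Q = |999 − 24.2|/3650 = 0.2671 K/W
Known resistances:
  R_magnesite brick = L/(kA) = 0.132/(4.46·11.2) = 0.002643 K/W
  R_vermiculite board = L/(kA) = 0.148/(0.0595·11.2) = 0.2221 K/W
R_gypsum board = ΣR − ΣR_known = 0.2671 − 0.2247 = 0.04240 K/W
L/(kA) = 0.04240 ⇒ k = 0.0921/(0.04240·11.2) = 0.194 W/m·K

k = 0.194 W/m·K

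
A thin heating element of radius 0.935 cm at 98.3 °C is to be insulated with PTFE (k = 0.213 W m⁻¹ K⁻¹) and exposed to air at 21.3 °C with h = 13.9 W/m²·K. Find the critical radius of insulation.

r_cr = 1.53 cm

For a cylinder, r_cr = k_ins/h = 0.213/13.9 = 0.0153 m = 1.53 cm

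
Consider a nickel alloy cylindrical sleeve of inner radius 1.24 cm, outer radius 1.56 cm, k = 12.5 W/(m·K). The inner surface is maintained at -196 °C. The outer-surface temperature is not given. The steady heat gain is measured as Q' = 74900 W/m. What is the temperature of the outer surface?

T_out = 22.9 °C

Sum the resistances:
  R'_nickel alloy = ln(0.0156/0.0124)/(2πk) = 0.2296/(2π·12.5) = 0.002923 m·K/W
ΣR = 0.002923 m·K/W
ΔT = Q'·ΣR = 74900 × 0.002923 = 218.9 K
Heat flows inward, so T_out = T_in + ΔT = -196 + 218.9 = 22.9 °C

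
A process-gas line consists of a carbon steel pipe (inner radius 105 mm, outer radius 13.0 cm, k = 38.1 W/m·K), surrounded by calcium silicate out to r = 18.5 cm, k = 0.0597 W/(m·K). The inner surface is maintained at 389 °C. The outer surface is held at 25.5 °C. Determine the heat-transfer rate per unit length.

Resistance network (inner→outer):
  R'_carbon steel = ln(0.130/0.105)/(2πk) = 0.2136/(2π·38.1) = 8.922×10^-4 m·K/W
  R'_calcium silicate = ln(0.185/0.130)/(2πk) = 0.3528/(2π·0.0597) = 0.9406 m·K/W
ΣR = 8.922×10^-4 + 0.9406 = 0.9415 m·K/W
Q' = ΔT/ΣR = (389 °C − 25.5 °C)/0.9415 = 386 W/m

Q' = 386 W/m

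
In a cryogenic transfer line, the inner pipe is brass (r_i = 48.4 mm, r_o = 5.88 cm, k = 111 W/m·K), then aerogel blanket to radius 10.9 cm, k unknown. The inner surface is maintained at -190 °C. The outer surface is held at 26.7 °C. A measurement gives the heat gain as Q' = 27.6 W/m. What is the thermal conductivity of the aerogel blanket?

ΣR = ΔT/Q' = |-190 − 26.7|/27.6 = 7.851 m·K/W
Known resistances:
  R'_brass = ln(0.0588/0.0484)/(2πk) = 0.1946/(2π·111) = 2.791×10^-4 m·K/W
R_aerogel blanket = ΣR − ΣR_known = 7.851 − 2.791×10^-4 = 7.851 m·K/W
ln(r₂/r₁)/(2πk) = 7.851 ⇒ k = 0.6172/(2π·7.851) = 0.0125 W/m·K

k = 0.0125 W/m·K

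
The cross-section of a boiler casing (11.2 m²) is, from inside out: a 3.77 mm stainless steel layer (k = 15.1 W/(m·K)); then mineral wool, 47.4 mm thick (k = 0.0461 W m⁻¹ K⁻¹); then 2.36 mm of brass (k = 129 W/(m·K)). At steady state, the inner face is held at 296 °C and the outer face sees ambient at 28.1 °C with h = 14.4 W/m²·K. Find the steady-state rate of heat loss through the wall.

Q = 2.73 kW

Series thermal resistances, inner to outer:
  R_stainless steel = L/(kA) = 0.00377/(15.1·11.2) = 2.229×10^-5 K/W
  R_mineral wool = L/(kA) = 0.0474/(0.0461·11.2) = 0.09180 K/W
  R_brass = L/(kA) = 0.00236/(129·11.2) = 1.633×10^-6 K/W
  R_conv,out = 1/(hA) = 1/(14.4·11.2) = 0.006200 K/W
ΣR = 2.229×10^-5 + 0.09180 + 1.633×10^-6 + 0.006200 = 0.09802 K/W
Q = ΔT/ΣR = (296 °C − 28.1 °C)/0.09802 = 2730 W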